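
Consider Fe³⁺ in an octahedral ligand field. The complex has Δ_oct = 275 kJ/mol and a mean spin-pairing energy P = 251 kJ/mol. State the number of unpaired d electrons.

Fe is in group 8, so Fe³⁺ is d⁵ (8 − 3 = 5).
Δ_oct > P, so pairing is preferred: the ground state is low-spin.
Configuration: t2g^5 e_g^0.
Unpaired electrons: 1.

1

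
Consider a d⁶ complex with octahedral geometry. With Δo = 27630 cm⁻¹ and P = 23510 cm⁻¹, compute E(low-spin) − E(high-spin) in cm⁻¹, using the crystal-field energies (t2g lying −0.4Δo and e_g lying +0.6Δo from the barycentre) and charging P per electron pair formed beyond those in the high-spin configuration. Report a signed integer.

High-spin: t2g^4 e_g^2, CFSE = -0.4Δo = -11052 cm⁻¹.
For low-spin the configuration is t2g^6 e_g^0: orbital energy -2.4 × 27630 = -66312 cm⁻¹, and 2 additional pairs relative to high-spin add 47020 cm⁻¹, giving -19292 cm⁻¹.
Thus E(LS) − E(HS) = -8240 cm⁻¹.

-8240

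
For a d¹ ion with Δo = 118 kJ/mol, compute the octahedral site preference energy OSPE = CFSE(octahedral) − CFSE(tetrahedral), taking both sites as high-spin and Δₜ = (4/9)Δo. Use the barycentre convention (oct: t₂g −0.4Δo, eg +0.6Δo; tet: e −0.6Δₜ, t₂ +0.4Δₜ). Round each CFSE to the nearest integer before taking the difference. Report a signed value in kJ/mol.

Octahedral high-spin t2g^1 e_g^0: CFSE = -0.4 × 118 = -47 kJ/mol.
In a tetrahedral site the filling is e^1 t2^0: CFSE(tet) = -0.6Δₜ = -0.6 × (4/9)(118) = -31 kJ/mol.
OSPE = CFSE(oct) − CFSE(tet) = -47 − (-31) = -16 kJ/mol.

-16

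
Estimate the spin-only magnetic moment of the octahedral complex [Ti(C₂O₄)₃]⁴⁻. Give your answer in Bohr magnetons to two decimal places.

2.83 Bohr magnetons

Each C₂O₄²⁻ contributes -2; 3 × (-2) = -6. With overall charge -4, Ti is in the +2 oxidation state.
Ti sits in group 4; removing 2 electrons leaves Ti²⁺ with 4 − 2 = 2 d electrons.
Configuration: t₂g² eg⁰ → 2 unpaired electrons.
μ(spin-only) = √[2(2+2)] = √8 ≈ 2.83 Bohr magnetons.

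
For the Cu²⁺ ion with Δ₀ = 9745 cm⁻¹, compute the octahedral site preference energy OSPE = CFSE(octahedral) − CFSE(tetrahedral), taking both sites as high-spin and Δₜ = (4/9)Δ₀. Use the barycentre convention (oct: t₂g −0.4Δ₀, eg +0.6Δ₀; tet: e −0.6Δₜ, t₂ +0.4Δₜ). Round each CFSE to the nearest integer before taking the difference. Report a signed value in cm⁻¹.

Cu sits in group 11; removing 2 electrons leaves Cu²⁺ with 11 − 2 = 9 d electrons.
Octahedral (high-spin): t2g^6 e_g^3, CFSE = 6(−0.4) + 3(+0.6) = -0.6Δ₀ = -0.6 × 9745 = -5847 cm⁻¹.
Tetrahedral: e^4 t2^5, CFSE = 4(−0.6) + 5(+0.4) = -0.4Δₜ = -0.4 × (4/9) × 9745 = -1732 cm⁻¹.
OSPE = CFSE(oct) − CFSE(tet) = -5847 − (-1732) = -4115 cm⁻¹.

-4115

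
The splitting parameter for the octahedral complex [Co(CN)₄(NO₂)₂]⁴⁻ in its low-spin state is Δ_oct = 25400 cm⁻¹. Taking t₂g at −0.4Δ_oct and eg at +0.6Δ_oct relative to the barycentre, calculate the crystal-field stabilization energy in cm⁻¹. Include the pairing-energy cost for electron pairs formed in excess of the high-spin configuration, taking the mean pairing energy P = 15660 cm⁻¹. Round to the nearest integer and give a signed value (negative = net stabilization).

Ligand charges: 4×(-1) from CN⁻ and 2×(-1) from NO₂⁻ sum to -6; with overall charge -4, Co is +2.
Co is in group 9, so Co²⁺ is d⁷ (9 − 2 = 7).
Electron filling gives t₂g⁶ eg¹.
Orbital CFSE = 6(-0.4) + 1(0.6) = -1.8Δ_oct = -1.8 × 25400 = -45720 cm⁻¹.
High-spin d⁷ would be t₂g⁵ eg² with 2 pairs; low-spin has 3, so 1 excess pair costs +1P = +15660 cm⁻¹.
Net CFSE = -45720 + 15660 = -30060 cm⁻¹.

-30060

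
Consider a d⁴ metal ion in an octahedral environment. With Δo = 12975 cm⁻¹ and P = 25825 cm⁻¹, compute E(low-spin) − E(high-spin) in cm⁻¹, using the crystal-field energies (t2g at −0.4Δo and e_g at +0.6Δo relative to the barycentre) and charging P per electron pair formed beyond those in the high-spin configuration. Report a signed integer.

12850

High-spin: t2g^3 e_g^1, CFSE = -0.6Δo = -7785 cm⁻¹.
For low-spin the configuration is t2g^4 e_g^0: orbital energy -1.6 × 12975 = -20760 cm⁻¹, and 1 additional pair relative to high-spin adds 25825 cm⁻¹, giving 5065 cm⁻¹.
Thus E(LS) − E(HS) = 12850 cm⁻¹.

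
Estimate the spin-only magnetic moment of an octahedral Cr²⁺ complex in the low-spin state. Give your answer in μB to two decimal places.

Cr²⁺: group 6, so d-count = 6 − 2 = 4.
Configuration: t2g^4 e_g^0 → 2 unpaired electrons.
μ(spin-only) = √[2(2+2)] = √8 ≈ 2.83 μB.

2.83 μB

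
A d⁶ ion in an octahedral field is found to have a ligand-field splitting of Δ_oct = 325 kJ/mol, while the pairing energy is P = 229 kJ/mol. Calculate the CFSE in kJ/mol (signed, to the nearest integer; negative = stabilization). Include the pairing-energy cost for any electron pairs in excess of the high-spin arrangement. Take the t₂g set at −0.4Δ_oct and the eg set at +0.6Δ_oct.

-322

Here Δ_oct > P (325 > 229), so the low-spin state is favoured.
Configuration: t₂g⁶ eg⁰.
Orbital CFSE = -2.4Δ_oct = -2.4 × 325 = -780 kJ/mol.
Excess pairs vs high-spin: 3 − 1 = 2; pairing cost = +458 kJ/mol.
Net CFSE = -780 + 458 = -322 kJ/mol.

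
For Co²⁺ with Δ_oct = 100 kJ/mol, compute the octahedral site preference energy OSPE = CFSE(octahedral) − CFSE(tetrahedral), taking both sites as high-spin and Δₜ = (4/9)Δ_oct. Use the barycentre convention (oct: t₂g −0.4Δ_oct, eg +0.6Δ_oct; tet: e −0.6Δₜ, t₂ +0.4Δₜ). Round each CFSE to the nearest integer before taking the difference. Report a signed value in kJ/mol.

Co sits in group 9; removing 2 electrons leaves Co²⁺ with 9 − 2 = 7 d electrons.
Octahedral (high-spin): t₂g⁵ eg², CFSE = 5(−0.4) + 2(+0.6) = -0.8Δ_oct = -0.8 × 100 = -80 kJ/mol.
Tetrahedral e⁴ t₂³ gives -1.2Δₜ = -1.2 × (4/9) × 100 = -53 kJ/mol.
OSPE = -80 − (-53) = -27 kJ/mol.

-27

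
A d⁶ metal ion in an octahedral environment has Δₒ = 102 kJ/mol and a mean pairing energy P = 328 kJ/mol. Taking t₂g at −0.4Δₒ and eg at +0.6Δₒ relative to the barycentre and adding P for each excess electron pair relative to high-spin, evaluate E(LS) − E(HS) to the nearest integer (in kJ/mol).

452

High-spin: t₂g⁴ eg², CFSE = -0.4Δₒ = -41 kJ/mol.
Low-spin t₂g⁶ eg⁰ gives -2.4Δₒ = -245 kJ/mol, but forming 2 extra pairs costs 2P = 656 kJ/mol, so E(LS) = -245 + 656 = 411 kJ/mol.
Thus E(LS) − E(HS) = 452 kJ/mol.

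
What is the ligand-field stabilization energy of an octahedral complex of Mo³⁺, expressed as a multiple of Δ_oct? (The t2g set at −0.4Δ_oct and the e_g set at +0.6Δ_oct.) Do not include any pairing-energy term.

-1.2 Δ_oct

Group 6 minus oxidation state +3 gives a d³ configuration for Mo³⁺.
For octahedral d³ the high- and low-spin configurations coincide.
Configuration: t2g^3 e_g^0.
CFSE = 3(-0.4Δ_oct) + 0(0.6Δ_oct) = -1.2Δ_oct + 0.0Δ_oct = -1.2Δ_oct.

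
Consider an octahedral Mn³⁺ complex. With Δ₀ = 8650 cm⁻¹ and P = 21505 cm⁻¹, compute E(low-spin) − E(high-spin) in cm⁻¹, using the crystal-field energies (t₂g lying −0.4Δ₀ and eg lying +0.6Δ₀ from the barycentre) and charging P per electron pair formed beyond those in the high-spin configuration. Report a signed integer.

12855

Group 7 minus oxidation state +3 gives a d⁴ configuration for Mn³⁺.
High-spin: t₂g³ eg¹, CFSE = -0.6Δ₀ = -5190 cm⁻¹.
Low-spin t₂g⁴ eg⁰ gives -1.6Δ₀ = -13840 cm⁻¹, but forming 1 extra pair costs 1P = 21505 cm⁻¹, so E(LS) = -13840 + 21505 = 7665 cm⁻¹.
Thus E(LS) − E(HS) = 12855 cm⁻¹.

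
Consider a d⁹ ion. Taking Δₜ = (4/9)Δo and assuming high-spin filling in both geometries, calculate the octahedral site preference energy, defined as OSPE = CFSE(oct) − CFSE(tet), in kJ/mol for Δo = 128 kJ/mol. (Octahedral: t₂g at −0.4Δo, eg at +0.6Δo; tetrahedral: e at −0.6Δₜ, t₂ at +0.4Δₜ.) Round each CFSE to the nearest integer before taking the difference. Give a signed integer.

-54

Octahedral high-spin t₂g⁶ eg³: CFSE = -0.6 × 128 = -77 kJ/mol.
In a tetrahedral site the filling is e⁴ t₂⁵: CFSE(tet) = -0.4Δₜ = -0.4 × (4/9)(128) = -23 kJ/mol.
OSPE = CFSE(oct) − CFSE(tet) = -77 − (-23) = -54 kJ/mol.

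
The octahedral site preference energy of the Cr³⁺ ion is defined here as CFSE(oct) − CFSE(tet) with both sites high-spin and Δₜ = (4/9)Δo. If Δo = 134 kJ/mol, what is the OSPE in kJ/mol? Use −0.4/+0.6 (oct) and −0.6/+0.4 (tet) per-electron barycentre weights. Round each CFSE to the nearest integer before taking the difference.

-113

Cr³⁺: group 6, so d-count = 6 − 3 = 3.
Octahedral (high-spin): t₂g³ eg⁰, CFSE = 3(−0.4) + 0(+0.6) = -1.2Δo = -1.2 × 134 = -161 kJ/mol.
Tetrahedral e² t₂¹ gives -0.8Δₜ = -0.8 × (4/9) × 134 = -48 kJ/mol.
OSPE = -161 − (-48) = -113 kJ/mol.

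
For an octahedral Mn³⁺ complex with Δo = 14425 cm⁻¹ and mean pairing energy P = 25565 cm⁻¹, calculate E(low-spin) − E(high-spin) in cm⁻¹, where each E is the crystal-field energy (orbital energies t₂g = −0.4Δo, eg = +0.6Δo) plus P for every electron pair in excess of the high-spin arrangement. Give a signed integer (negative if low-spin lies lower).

Mn sits in group 7; removing 3 electrons leaves Mn³⁺ with 7 − 3 = 4 d electrons.
High-spin d⁴ fills as t₂g³ eg¹ with CFSE 3(−0.4) + 1(+0.6) = -0.6Δo = -8655 cm⁻¹.
For low-spin the configuration is t₂g⁴ eg⁰: orbital energy -1.6 × 14425 = -23080 cm⁻¹, and 1 additional pair relative to high-spin adds 25565 cm⁻¹, giving 2485 cm⁻¹.
E(LS) − E(HS) = 2485 − (-8655) = 11140 cm⁻¹.

11140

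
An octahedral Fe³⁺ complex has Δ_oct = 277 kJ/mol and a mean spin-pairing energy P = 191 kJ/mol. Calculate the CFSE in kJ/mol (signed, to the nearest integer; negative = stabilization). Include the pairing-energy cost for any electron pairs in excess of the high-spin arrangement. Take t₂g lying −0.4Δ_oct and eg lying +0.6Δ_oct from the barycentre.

-172

Group 8 minus oxidation state +3 gives a d⁵ configuration for Fe³⁺.
Δ_oct > P, so pairing is preferred: the ground state is low-spin.
Configuration: t₂g⁵ eg⁰.
Orbital CFSE = -2.0Δ_oct = -2.0 × 277 = -554 kJ/mol.
Excess pairs vs high-spin: 2 − 0 = 2; pairing cost = +382 kJ/mol.
Net CFSE = -554 + 382 = -172 kJ/mol.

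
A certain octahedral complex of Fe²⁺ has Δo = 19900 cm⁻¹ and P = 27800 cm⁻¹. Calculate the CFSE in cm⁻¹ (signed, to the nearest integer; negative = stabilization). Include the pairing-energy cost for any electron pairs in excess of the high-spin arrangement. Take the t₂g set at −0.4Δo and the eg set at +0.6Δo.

-7960

Fe is in group 8, so Fe²⁺ is d⁶ (8 − 2 = 6).
With Δo < P the complex is high-spin.
That gives t₂g⁴ eg².
Orbital CFSE = -0.4Δo = -0.4 × 19900 = -7960 cm⁻¹.
High-spin has no excess pairs, so no pairing correction applies.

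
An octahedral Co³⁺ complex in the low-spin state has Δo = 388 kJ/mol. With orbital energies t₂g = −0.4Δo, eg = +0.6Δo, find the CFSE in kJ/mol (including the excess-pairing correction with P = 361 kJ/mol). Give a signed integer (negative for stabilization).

-209

Co sits in group 9; removing 3 electrons leaves Co³⁺ with 9 − 3 = 6 d electrons.
Configuration: t₂g⁶ eg⁰.
CFSE(orbital) = 6×(-0.4Δo) + 0×(0.6Δo) = -2.4Δo; with Δo = 388 kJ/mol that is -931 kJ/mol.
Relative to high-spin t₂g⁴ eg² (1 paired), the low-spin configuration has 2 additional pairs, contributing +2 × 361 = +722 kJ/mol.
Net CFSE = -931 + 722 = -209 kJ/mol.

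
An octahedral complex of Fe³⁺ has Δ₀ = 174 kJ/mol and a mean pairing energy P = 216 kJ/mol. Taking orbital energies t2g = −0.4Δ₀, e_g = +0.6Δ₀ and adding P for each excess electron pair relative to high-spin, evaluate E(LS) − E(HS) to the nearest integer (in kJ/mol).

Fe sits in group 8; removing 3 electrons leaves Fe³⁺ with 8 − 3 = 5 d electrons.
In the high-spin limit (t2g^3 e_g^2) the orbital term is 0.0Δ₀ = 0 kJ/mol, with no excess pairing.
For low-spin the configuration is t2g^5 e_g^0: orbital energy -2.0 × 174 = -348 kJ/mol, and 2 additional pairs relative to high-spin add 432 kJ/mol, giving 84 kJ/mol.
E(LS) − E(HS) = 84 − (0) = 84 kJ/mol.

84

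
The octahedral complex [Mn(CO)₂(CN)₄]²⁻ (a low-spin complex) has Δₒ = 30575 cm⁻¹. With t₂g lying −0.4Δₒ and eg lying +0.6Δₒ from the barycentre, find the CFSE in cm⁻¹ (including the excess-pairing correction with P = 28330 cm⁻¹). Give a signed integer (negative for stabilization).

Ligand charges: 2×(+0) from CO and 4×(-1) from CN⁻ sum to -4; with overall charge -2, Mn is +2.
Mn is in group 7, so Mn²⁺ is d⁵ (7 − 2 = 5).
Configuration: t₂g⁵ eg⁰.
The orbital stabilization is -2.0Δₒ = -2.0 × 30575 = -61150 cm⁻¹.
Relative to high-spin t₂g³ eg² (0 paired), the low-spin configuration has 2 additional pairs, contributing +2 × 28330 = +56660 cm⁻¹.
Net CFSE = -61150 + 56660 = -4490 cm⁻¹.

-4490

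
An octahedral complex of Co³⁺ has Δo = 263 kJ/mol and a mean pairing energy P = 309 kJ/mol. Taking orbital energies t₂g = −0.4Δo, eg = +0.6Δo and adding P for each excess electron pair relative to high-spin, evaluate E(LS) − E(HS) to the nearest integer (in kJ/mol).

Co³⁺: group 9, so d-count = 9 − 3 = 6.
In the high-spin limit (t₂g⁴ eg²) the orbital term is -0.4Δo = -105 kJ/mol, with no excess pairing.
Low-spin t₂g⁶ eg⁰ gives -2.4Δo = -631 kJ/mol, but forming 2 extra pairs costs 2P = 618 kJ/mol, so E(LS) = -631 + 618 = -13 kJ/mol.
E(LS) − E(HS) = -13 − (-105) = 92 kJ/mol.

92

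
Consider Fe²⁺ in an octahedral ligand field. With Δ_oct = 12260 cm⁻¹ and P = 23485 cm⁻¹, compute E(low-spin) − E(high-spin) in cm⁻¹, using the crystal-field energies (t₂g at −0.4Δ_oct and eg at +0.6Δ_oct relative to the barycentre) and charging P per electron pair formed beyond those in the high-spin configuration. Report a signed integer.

Fe sits in group 8; removing 2 electrons leaves Fe²⁺ with 8 − 2 = 6 d electrons.
High-spin d⁶ fills as t₂g⁴ eg² with CFSE 4(−0.4) + 2(+0.6) = -0.4Δ_oct = -4904 cm⁻¹.
For low-spin the configuration is t₂g⁶ eg⁰: orbital energy -2.4 × 12260 = -29424 cm⁻¹, and 2 additional pairs relative to high-spin add 46970 cm⁻¹, giving 17546 cm⁻¹.
E(LS) − E(HS) = 17546 − (-4904) = 22450 cm⁻¹.

22450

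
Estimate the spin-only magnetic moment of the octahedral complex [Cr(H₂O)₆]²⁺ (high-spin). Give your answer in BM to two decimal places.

H₂O is neutral, so the +2 overall charge sits on Cr: oxidation state +2.
Cr sits in group 6; removing 2 electrons leaves Cr²⁺ with 6 − 2 = 4 d electrons.
Configuration: t₂g³ eg¹ → 4 unpaired electrons.
μ(spin-only) = √[4(4+2)] = √24 ≈ 4.90 BM.

4.90 BM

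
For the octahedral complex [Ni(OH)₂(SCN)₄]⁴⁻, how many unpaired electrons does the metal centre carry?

Ligand charges: 2×(-1) from OH⁻ and 4×(-1) from SCN⁻ sum to -6; with overall charge -4, Ni is +2.
Ni is in group 10, so Ni²⁺ is d⁸ (10 − 2 = 8).
Configuration: t₂g⁶ eg², giving 2 unpaired electrons.

2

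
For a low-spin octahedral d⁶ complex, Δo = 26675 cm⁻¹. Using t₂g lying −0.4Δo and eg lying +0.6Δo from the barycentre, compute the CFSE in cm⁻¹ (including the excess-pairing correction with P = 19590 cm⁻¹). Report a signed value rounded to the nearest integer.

The d⁶ electrons fill as t₂g⁶ eg⁰.
The orbital stabilization is -2.4Δo = -2.4 × 26675 = -64020 cm⁻¹.
High-spin d⁶ would be t₂g⁴ eg² with 1 pair; low-spin has 3, so 2 excess pairs cost +2P = +39180 cm⁻¹.
Overall CFSE = -64020 + 39180 = -24840 cm⁻¹.

-24840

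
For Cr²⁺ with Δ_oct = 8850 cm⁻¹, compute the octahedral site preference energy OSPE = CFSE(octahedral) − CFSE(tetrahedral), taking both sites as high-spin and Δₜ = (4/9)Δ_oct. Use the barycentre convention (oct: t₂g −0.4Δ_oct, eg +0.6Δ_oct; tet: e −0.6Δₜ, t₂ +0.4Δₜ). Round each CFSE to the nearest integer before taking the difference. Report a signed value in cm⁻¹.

-3737

Cr²⁺: group 6, so d-count = 6 − 2 = 4.
In an octahedral site d⁴ (HS) is t₂g³ eg¹, giving CFSE(oct) = -0.6Δ_oct = -5310 cm⁻¹.
Tetrahedral: e² t₂², CFSE = 2(−0.6) + 2(+0.4) = -0.4Δₜ = -0.4 × (4/9) × 8850 = -1573 cm⁻¹.
Subtracting, OSPE = -5310 − (-1573) = -3737 cm⁻¹.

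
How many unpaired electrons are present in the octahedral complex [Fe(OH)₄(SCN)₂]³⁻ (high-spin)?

Ligand charges: 4×(-1) from OH⁻ and 2×(-1) from SCN⁻ sum to -6; with overall charge -3, Fe is +3.
Fe sits in group 8; removing 3 electrons leaves Fe³⁺ with 8 − 3 = 5 d electrons.
Configuration: t2g^3 e_g^2, giving 5 unpaired electrons.

5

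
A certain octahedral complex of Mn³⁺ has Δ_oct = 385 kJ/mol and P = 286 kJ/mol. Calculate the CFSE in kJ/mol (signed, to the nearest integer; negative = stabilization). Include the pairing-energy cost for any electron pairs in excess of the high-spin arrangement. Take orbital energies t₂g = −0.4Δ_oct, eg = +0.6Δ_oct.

-330

Mn is in group 7, so Mn³⁺ is d⁴ (7 − 3 = 4).
With Δ_oct > P the complex is low-spin.
Filling d⁴ accordingly: t₂g⁴ eg⁰.
Orbital CFSE = -1.6Δ_oct = -1.6 × 385 = -616 kJ/mol.
Excess pairs vs high-spin: 1 − 0 = 1; pairing cost = +286 kJ/mol.
Net CFSE = -616 + 286 = -330 kJ/mol.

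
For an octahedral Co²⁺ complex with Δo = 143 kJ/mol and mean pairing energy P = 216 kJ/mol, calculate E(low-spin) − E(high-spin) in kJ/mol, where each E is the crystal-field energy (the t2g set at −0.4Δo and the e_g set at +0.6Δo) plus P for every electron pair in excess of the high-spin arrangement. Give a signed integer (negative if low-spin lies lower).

Co²⁺: group 9, so d-count = 9 − 2 = 7.
High-spin: t2g^5 e_g^2, CFSE = -0.8Δo = -114 kJ/mol.
Low-spin: t2g^6 e_g^1, orbital CFSE = -1.8Δo = -257 kJ/mol; plus 1 excess pair × P = +216 kJ/mol; total -41 kJ/mol.
Thus E(LS) − E(HS) = 73 kJ/mol.

73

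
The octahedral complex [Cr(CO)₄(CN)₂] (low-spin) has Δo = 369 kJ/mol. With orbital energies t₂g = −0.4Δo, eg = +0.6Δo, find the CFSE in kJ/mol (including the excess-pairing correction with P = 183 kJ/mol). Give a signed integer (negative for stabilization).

-407

Ligand charges: 4×(+0) from CO and 2×(-1) from CN⁻ sum to -2; with overall charge +0, Cr is +2.
Cr sits in group 6; removing 2 electrons leaves Cr²⁺ with 6 − 2 = 4 d electrons.
Electron filling gives t₂g⁴ eg⁰.
Orbital CFSE = 4(-0.4) + 0(0.6) = -1.6Δo = -1.6 × 369 = -590 kJ/mol.
High-spin d⁴ would be t₂g³ eg¹ with 0 pairs; low-spin has 1, so 1 excess pair costs +1P = +183 kJ/mol.
Net CFSE = -590 + 183 = -407 kJ/mol.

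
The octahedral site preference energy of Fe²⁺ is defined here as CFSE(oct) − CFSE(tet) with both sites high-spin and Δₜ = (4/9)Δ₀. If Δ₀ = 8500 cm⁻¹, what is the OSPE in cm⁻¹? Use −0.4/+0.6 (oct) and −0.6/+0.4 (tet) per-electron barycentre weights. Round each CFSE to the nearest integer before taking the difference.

Fe sits in group 8; removing 2 electrons leaves Fe²⁺ with 8 − 2 = 6 d electrons.
Octahedral (high-spin): t2g^4 e_g^2, CFSE = 4(−0.4) + 2(+0.6) = -0.4Δ₀ = -0.4 × 8500 = -3400 cm⁻¹.
Tetrahedral: e^3 t2^3, CFSE = 3(−0.6) + 3(+0.4) = -0.6Δₜ = -0.6 × (4/9) × 8500 = -2267 cm⁻¹.
OSPE = CFSE(oct) − CFSE(tet) = -3400 − (-2267) = -1133 cm⁻¹.

-1133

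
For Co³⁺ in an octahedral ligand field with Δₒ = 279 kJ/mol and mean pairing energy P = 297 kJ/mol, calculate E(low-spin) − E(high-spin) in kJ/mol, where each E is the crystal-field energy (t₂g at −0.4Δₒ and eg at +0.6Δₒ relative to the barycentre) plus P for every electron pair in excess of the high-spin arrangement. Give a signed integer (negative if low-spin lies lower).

Co³⁺: group 9, so d-count = 9 − 3 = 6.
High-spin: t₂g⁴ eg², CFSE = -0.4Δₒ = -112 kJ/mol.
For low-spin the configuration is t₂g⁶ eg⁰: orbital energy -2.4 × 279 = -670 kJ/mol, and 2 additional pairs relative to high-spin add 594 kJ/mol, giving -76 kJ/mol.
Thus E(LS) − E(HS) = 36 kJ/mol.

36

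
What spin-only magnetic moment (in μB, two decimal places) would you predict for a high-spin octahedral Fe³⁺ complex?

Group 8 minus oxidation state +3 gives a d⁵ configuration for Fe³⁺.
Configuration: t₂g³ eg² → 5 unpaired electrons.
μ(spin-only) = √[5(5+2)] = √35 ≈ 5.92 μB.

5.92 μB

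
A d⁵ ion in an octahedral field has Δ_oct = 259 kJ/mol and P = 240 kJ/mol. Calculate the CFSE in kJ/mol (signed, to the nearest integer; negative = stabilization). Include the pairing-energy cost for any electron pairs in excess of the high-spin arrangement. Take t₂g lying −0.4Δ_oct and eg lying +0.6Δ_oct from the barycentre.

With Δ_oct > P the complex is low-spin.
Configuration: t₂g⁵ eg⁰.
Orbital CFSE = -2.0Δ_oct = -2.0 × 259 = -518 kJ/mol.
Excess pairs vs high-spin: 2 − 0 = 2; pairing cost = +480 kJ/mol.
Net CFSE = -518 + 480 = -38 kJ/mol.

-38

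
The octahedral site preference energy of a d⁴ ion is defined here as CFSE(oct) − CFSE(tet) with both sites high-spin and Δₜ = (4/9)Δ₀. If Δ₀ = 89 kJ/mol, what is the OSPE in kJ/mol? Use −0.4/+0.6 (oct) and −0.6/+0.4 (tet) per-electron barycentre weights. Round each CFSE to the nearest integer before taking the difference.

-37

Octahedral high-spin t₂g³ eg¹: CFSE = -0.6 × 89 = -53 kJ/mol.
Tetrahedral: e² t₂², CFSE = 2(−0.6) + 2(+0.4) = -0.4Δₜ = -0.4 × (4/9) × 89 = -16 kJ/mol.
OSPE = -53 − (-16) = -37 kJ/mol.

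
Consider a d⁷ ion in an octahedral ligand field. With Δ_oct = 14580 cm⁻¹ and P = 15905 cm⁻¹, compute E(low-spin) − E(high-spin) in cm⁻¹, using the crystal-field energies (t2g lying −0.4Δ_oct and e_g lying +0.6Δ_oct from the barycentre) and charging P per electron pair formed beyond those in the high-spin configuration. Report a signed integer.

High-spin: t2g^5 e_g^2, CFSE = -0.8Δ_oct = -11664 cm⁻¹.
For low-spin the configuration is t2g^6 e_g^1: orbital energy -1.8 × 14580 = -26244 cm⁻¹, and 1 additional pair relative to high-spin adds 15905 cm⁻¹, giving -10339 cm⁻¹.
Thus E(LS) − E(HS) = 1325 cm⁻¹.

1325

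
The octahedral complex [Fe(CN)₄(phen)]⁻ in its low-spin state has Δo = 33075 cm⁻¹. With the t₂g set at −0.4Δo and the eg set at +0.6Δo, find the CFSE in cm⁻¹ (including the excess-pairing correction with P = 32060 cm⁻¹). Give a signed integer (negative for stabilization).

-2030

Ligand charges: 4×(-1) from CN⁻ and 1×(+0) from phen sum to -4; with overall charge -1, Fe is +3.
Fe is in group 8, so Fe³⁺ is d⁵ (8 − 3 = 5).
Configuration: t₂g⁵ eg⁰.
Orbital CFSE = 5(-0.4) + 0(0.6) = -2.0Δo = -2.0 × 33075 = -66150 cm⁻¹.
Relative to high-spin t₂g³ eg² (0 paired), the low-spin configuration has 2 additional pairs, contributing +2 × 32060 = +64120 cm⁻¹.
Combining: -66150 + 64120 = -2030 cm⁻¹.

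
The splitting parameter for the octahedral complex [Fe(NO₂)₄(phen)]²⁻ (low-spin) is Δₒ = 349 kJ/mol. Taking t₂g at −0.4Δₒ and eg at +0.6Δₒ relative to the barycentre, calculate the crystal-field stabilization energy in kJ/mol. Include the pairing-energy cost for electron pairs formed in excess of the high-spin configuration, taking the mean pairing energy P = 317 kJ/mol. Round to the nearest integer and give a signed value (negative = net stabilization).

Ligand charges: 4×(-1) from NO₂⁻ and 1×(+0) from phen sum to -4; with overall charge -2, Fe is +2.
Group 8 minus oxidation state +2 gives a d⁶ configuration for Fe²⁺.
Configuration: t₂g⁶ eg⁰.
Orbital CFSE = 6(-0.4) + 0(0.6) = -2.4Δₒ = -2.4 × 349 = -838 kJ/mol.
Relative to high-spin t₂g⁴ eg² (1 paired), the low-spin configuration has 2 additional pairs, contributing +2 × 317 = +634 kJ/mol.
Overall CFSE = -838 + 634 = -204 kJ/mol.

-204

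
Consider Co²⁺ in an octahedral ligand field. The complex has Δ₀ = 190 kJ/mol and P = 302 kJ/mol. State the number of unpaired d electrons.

Co²⁺: group 9, so d-count = 9 − 2 = 7.
Δ₀ < P, so pairing is avoided: the ground state is high-spin.
Configuration: t₂g⁵ eg².
Unpaired electrons: 3.

3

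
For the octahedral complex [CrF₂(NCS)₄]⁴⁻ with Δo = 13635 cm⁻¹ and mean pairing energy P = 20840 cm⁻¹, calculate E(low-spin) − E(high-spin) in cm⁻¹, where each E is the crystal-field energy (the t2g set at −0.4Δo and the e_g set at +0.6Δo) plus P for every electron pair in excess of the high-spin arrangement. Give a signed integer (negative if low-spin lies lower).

Ligand charges: 2×(-1) from F⁻ and 4×(-1) from NCS⁻ sum to -6; with overall charge -4, Cr is +2.
Cr sits in group 6; removing 2 electrons leaves Cr²⁺ with 6 − 2 = 4 d electrons.
High-spin d⁴ fills as t2g^3 e_g^1 with CFSE 3(−0.4) + 1(+0.6) = -0.6Δo = -8181 cm⁻¹.
Low-spin t2g^4 e_g^0 gives -1.6Δo = -21816 cm⁻¹, but forming 1 extra pair costs 1P = 20840 cm⁻¹, so E(LS) = -21816 + 20840 = -976 cm⁻¹.
Thus E(LS) − E(HS) = 7205 cm⁻¹.

7205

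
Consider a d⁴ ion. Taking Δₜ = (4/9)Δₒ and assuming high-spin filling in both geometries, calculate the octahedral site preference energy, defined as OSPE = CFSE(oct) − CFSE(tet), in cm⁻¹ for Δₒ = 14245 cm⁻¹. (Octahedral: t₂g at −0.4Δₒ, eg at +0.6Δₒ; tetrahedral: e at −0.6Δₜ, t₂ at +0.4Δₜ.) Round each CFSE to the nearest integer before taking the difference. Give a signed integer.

In an octahedral site d⁴ (HS) is t2g^3 e_g^1, giving CFSE(oct) = -0.6Δₒ = -8547 cm⁻¹.
In a tetrahedral site the filling is e^2 t2^2: CFSE(tet) = -0.4Δₜ = -0.4 × (4/9)(14245) = -2532 cm⁻¹.
OSPE = CFSE(oct) − CFSE(tet) = -8547 − (-2532) = -6015 cm⁻¹.

-6015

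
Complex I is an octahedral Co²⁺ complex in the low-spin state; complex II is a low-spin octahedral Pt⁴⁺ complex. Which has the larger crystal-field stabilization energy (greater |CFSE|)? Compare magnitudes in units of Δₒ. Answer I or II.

II

I: Co²⁺: group 9, so d-count = 9 − 2 = 7; t2g^6 e_g^1, CFSE = -1.8Δₒ.
II: Group 10 minus oxidation state +4 gives a d⁶ configuration for Pt⁴⁺; t₂g⁶ eg⁰, CFSE = -2.4Δₒ.
So II has the larger |CFSE|.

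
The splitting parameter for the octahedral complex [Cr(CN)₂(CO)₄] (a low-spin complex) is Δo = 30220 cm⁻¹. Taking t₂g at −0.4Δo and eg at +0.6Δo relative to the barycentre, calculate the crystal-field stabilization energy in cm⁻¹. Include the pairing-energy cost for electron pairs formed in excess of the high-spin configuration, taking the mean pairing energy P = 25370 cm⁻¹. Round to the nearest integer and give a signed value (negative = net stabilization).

-22982

Ligand charges: 2×(-1) from CN⁻ and 4×(+0) from CO sum to -2; with overall charge +0, Cr is +2.
Cr is in group 6, so Cr²⁺ is d⁴ (6 − 2 = 4).
Electron filling gives t₂g⁴ eg⁰.
The orbital stabilization is -1.6Δo = -1.6 × 30220 = -48352 cm⁻¹.
High-spin d⁴ would be t₂g³ eg¹ with 0 pairs; low-spin has 1, so 1 excess pair costs +1P = +25370 cm⁻¹.
Combining: -48352 + 25370 = -22982 cm⁻¹.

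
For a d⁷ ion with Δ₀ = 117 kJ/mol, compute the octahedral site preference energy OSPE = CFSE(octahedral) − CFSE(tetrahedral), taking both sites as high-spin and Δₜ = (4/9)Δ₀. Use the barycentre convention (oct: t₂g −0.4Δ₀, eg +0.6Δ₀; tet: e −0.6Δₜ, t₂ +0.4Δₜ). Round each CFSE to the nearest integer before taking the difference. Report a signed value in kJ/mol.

Octahedral high-spin t₂g⁵ eg²: CFSE = -0.8 × 117 = -94 kJ/mol.
Tetrahedral e⁴ t₂³ gives -1.2Δₜ = -1.2 × (4/9) × 117 = -62 kJ/mol.
Subtracting, OSPE = -94 − (-62) = -32 kJ/mol.

-32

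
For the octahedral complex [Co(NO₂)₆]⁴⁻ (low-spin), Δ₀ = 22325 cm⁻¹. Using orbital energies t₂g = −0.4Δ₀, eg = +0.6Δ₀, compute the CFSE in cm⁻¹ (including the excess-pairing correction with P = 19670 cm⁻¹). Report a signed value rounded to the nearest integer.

-20515

Each NO₂⁻ contributes -1; 6 × (-1) = -6. With overall charge -4, Co is in the +2 oxidation state.
Group 9 minus oxidation state +2 gives a d⁷ configuration for Co²⁺.
The d⁷ electrons fill as t₂g⁶ eg¹.
The orbital stabilization is -1.8Δ₀ = -1.8 × 22325 = -40185 cm⁻¹.
Pairing penalty: 3 pairs vs 2 in the high-spin reference → 1 extra × P = 19670 cm⁻¹.
Net CFSE = -40185 + 19670 = -20515 cm⁻¹.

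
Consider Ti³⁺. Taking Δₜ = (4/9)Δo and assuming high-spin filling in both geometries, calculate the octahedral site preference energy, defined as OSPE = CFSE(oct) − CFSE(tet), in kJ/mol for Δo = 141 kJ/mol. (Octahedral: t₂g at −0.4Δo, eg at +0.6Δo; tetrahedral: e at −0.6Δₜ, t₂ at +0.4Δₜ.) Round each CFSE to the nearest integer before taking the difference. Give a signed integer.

-18

Ti³⁺: group 4, so d-count = 4 − 3 = 1.
Octahedral high-spin t2g^1 e_g^0: CFSE = -0.4 × 141 = -56 kJ/mol.
In a tetrahedral site the filling is e^1 t2^0: CFSE(tet) = -0.6Δₜ = -0.6 × (4/9)(141) = -38 kJ/mol.
Subtracting, OSPE = -56 − (-38) = -18 kJ/mol.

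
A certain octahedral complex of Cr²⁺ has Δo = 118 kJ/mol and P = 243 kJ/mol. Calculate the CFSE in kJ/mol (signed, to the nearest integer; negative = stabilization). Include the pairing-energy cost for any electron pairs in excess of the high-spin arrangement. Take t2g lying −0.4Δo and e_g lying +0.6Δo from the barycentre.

-71

Cr²⁺: group 6, so d-count = 6 − 2 = 4.
With Δo < P the complex is high-spin.
Filling d⁴ accordingly: t2g^3 e_g^1.
Orbital CFSE = -0.6Δo = -0.6 × 118 = -71 kJ/mol.
High-spin has no excess pairs, so no pairing correction applies.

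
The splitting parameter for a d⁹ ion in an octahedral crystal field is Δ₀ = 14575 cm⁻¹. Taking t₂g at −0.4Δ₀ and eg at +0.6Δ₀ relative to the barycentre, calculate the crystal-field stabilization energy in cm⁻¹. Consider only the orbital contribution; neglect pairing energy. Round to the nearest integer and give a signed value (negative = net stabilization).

Electron filling gives t₂g⁶ eg³.
The orbital stabilization is -0.6Δ₀ = -0.6 × 14575 = -8745 cm⁻¹.

-8745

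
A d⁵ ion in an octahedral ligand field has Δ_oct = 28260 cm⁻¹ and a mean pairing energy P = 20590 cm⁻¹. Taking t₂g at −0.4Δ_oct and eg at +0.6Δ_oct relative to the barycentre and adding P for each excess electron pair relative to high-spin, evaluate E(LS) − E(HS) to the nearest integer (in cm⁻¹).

-15340

In the high-spin limit (t₂g³ eg²) the orbital term is 0.0Δ_oct = 0 cm⁻¹, with no excess pairing.
Low-spin: t₂g⁵ eg⁰, orbital CFSE = -2.0Δ_oct = -56520 cm⁻¹; plus 2 excess pairs × P = +41180 cm⁻¹; total -15340 cm⁻¹.
The difference is -15340 − (0) = -15340 cm⁻¹, so low-spin lies lower.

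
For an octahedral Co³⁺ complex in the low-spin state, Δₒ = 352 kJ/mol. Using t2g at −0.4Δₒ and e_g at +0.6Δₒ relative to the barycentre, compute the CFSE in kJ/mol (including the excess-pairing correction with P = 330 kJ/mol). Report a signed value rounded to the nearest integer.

-185

Co³⁺: group 9, so d-count = 9 − 3 = 6.
Electron filling gives t2g^6 e_g^0.
Orbital CFSE = 6(-0.4) + 0(0.6) = -2.4Δₒ = -2.4 × 352 = -845 kJ/mol.
Pairing penalty: 3 pairs vs 1 in the high-spin reference → 2 extra × P = 660 kJ/mol.
Net CFSE = -845 + 660 = -185 kJ/mol.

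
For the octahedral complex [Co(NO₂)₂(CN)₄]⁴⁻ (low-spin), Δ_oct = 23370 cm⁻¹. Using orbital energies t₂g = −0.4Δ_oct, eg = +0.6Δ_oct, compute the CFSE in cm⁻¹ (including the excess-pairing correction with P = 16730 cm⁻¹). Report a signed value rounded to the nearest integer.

-25336

Ligand charges: 2×(-1) from NO₂⁻ and 4×(-1) from CN⁻ sum to -6; with overall charge -4, Co is +2.
Co sits in group 9; removing 2 electrons leaves Co²⁺ with 9 − 2 = 7 d electrons.
Electron filling gives t₂g⁶ eg¹.
CFSE(orbital) = 6×(-0.4Δ_oct) + 1×(0.6Δ_oct) = -1.8Δ_oct; with Δ_oct = 23370 cm⁻¹ that is -42066 cm⁻¹.
High-spin d⁷ would be t₂g⁵ eg² with 2 pairs; low-spin has 3, so 1 excess pair costs +1P = +16730 cm⁻¹.
Net CFSE = -42066 + 16730 = -25336 cm⁻¹.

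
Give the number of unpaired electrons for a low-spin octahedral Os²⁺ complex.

Os sits in group 8; removing 2 electrons leaves Os²⁺ with 8 − 2 = 6 d electrons.
Configuration: t₂g⁶ eg⁰, giving 0 unpaired electrons.

0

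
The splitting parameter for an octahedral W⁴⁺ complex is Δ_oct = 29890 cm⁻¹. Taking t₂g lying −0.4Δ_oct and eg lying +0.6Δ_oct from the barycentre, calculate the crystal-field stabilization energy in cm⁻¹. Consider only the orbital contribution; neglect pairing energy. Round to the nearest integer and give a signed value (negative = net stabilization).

-23912

W⁴⁺: group 6, so d-count = 6 − 4 = 2.
For octahedral d² the high- and low-spin configurations coincide.
Electron filling gives t₂g² eg⁰.
CFSE(orbital) = 2×(-0.4Δ_oct) + 0×(0.6Δ_oct) = -0.8Δ_oct; with Δ_oct = 29890 cm⁻¹ that is -23912 cm⁻¹.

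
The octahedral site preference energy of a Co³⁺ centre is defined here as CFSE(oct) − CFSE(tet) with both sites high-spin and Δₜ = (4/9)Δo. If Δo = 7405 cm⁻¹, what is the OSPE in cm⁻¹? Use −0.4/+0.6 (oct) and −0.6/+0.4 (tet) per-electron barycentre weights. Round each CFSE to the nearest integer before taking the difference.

-987

Co³⁺: group 9, so d-count = 9 − 3 = 6.
Octahedral (high-spin): t2g^4 e_g^2, CFSE = 4(−0.4) + 2(+0.6) = -0.4Δo = -0.4 × 7405 = -2962 cm⁻¹.
Tetrahedral: e^3 t2^3, CFSE = 3(−0.6) + 3(+0.4) = -0.6Δₜ = -0.6 × (4/9) × 7405 = -1975 cm⁻¹.
OSPE = -2962 − (-1975) = -987 cm⁻¹.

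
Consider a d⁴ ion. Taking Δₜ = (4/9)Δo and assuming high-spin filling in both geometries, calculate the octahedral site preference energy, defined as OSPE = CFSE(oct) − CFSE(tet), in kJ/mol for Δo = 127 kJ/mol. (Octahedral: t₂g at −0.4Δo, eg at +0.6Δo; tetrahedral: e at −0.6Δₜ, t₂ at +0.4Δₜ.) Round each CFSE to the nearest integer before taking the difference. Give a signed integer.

Octahedral high-spin t2g^3 e_g^1: CFSE = -0.6 × 127 = -76 kJ/mol.
Tetrahedral e^2 t2^2 gives -0.4Δₜ = -0.4 × (4/9) × 127 = -23 kJ/mol.
OSPE = CFSE(oct) − CFSE(tet) = -76 − (-23) = -53 kJ/mol.

-53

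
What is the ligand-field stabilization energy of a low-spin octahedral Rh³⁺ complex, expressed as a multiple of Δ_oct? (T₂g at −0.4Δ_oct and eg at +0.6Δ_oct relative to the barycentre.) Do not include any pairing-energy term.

-2.4 Δ_oct

Rh³⁺: group 9, so d-count = 9 − 3 = 6.
Configuration: t₂g⁶ eg⁰.
CFSE = 6(-0.4Δ_oct) + 0(0.6Δ_oct) = -2.4Δ_oct + 0.0Δ_oct = -2.4Δ_oct.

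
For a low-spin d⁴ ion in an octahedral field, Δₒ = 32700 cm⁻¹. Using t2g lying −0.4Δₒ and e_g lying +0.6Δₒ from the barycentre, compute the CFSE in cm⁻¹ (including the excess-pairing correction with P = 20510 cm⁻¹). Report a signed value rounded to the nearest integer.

Electron filling gives t2g^4 e_g^0.
Orbital CFSE = 4(-0.4) + 0(0.6) = -1.6Δₒ = -1.6 × 32700 = -52320 cm⁻¹.
Pairing penalty: 1 pair vs 0 in the high-spin reference → 1 extra × P = 20510 cm⁻¹.
Net CFSE = -52320 + 20510 = -31810 cm⁻¹.

-31810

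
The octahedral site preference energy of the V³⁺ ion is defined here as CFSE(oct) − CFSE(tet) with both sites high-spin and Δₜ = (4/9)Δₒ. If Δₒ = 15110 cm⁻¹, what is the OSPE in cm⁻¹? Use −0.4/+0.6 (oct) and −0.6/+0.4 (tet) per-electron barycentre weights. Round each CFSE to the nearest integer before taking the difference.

-4029

V³⁺: group 5, so d-count = 5 − 3 = 2.
Octahedral high-spin t2g^2 e_g^0: CFSE = -0.8 × 15110 = -12088 cm⁻¹.
Tetrahedral: e^2 t2^0, CFSE = 2(−0.6) + 0(+0.4) = -1.2Δₜ = -1.2 × (4/9) × 15110 = -8059 cm⁻¹.
OSPE = -12088 − (-8059) = -4029 cm⁻¹.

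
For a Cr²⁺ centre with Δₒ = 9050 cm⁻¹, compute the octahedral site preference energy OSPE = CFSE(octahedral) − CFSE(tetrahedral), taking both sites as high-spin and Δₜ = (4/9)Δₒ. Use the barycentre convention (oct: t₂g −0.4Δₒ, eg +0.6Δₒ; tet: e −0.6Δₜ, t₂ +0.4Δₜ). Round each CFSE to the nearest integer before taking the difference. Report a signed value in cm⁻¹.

-3821

Cr is in group 6, so Cr²⁺ is d⁴ (6 − 2 = 4).
Octahedral (high-spin): t2g^3 e_g^1, CFSE = 3(−0.4) + 1(+0.6) = -0.6Δₒ = -0.6 × 9050 = -5430 cm⁻¹.
In a tetrahedral site the filling is e^2 t2^2: CFSE(tet) = -0.4Δₜ = -0.4 × (4/9)(9050) = -1609 cm⁻¹.
OSPE = CFSE(oct) − CFSE(tet) = -5430 − (-1609) = -3821 cm⁻¹.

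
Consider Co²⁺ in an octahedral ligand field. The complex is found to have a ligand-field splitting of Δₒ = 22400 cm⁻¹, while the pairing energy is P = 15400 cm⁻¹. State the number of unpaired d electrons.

1

Co²⁺: group 9, so d-count = 9 − 2 = 7.
Δₒ > P, so pairing is preferred: the ground state is low-spin.
Filling d⁷ accordingly: t₂g⁶ eg¹.
Unpaired electrons: 1.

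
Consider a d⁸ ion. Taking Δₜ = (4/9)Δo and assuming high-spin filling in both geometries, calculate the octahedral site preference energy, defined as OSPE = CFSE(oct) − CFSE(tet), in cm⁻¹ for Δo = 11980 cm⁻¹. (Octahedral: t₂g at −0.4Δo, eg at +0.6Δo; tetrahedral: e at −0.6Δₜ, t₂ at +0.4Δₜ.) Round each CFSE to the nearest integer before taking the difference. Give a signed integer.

In an octahedral site d⁸ (HS) is t₂g⁶ eg², giving CFSE(oct) = -1.2Δo = -14376 cm⁻¹.
In a tetrahedral site the filling is e⁴ t₂⁴: CFSE(tet) = -0.8Δₜ = -0.8 × (4/9)(11980) = -4260 cm⁻¹.
OSPE = -14376 − (-4260) = -10116 cm⁻¹.

-10116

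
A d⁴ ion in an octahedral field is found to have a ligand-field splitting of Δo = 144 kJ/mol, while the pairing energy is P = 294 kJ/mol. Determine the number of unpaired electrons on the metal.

Δo < P, so pairing is avoided: the ground state is high-spin.
Configuration: t₂g³ eg¹.
Unpaired electrons: 4.

4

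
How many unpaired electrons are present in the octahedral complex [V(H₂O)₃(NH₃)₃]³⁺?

Ligand charges: 3×(+0) from H₂O and 3×(+0) from NH₃ sum to +0; with overall charge +3, V is +3.
V³⁺: group 5, so d-count = 5 − 3 = 2.
Configuration: t₂g² eg⁰, giving 2 unpaired electrons.

2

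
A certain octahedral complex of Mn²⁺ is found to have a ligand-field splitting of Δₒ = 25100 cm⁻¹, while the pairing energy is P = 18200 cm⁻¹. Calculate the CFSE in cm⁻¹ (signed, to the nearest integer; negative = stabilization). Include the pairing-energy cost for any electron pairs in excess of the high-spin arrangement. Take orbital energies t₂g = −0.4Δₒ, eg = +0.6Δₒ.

Group 7 minus oxidation state +2 gives a d⁵ configuration for Mn²⁺.
With Δₒ > P the complex is low-spin.
Filling d⁵ accordingly: t₂g⁵ eg⁰.
Orbital CFSE = -2.0Δₒ = -2.0 × 25100 = -50200 cm⁻¹.
Excess pairs vs high-spin: 2 − 0 = 2; pairing cost = +36400 cm⁻¹.
Net CFSE = -50200 + 36400 = -13800 cm⁻¹.

-13800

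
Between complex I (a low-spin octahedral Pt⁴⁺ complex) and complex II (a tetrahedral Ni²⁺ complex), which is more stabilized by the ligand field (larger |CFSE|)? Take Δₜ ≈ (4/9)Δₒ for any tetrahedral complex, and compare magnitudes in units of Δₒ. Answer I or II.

I

I: Pt sits in group 10; removing 4 electrons leaves Pt⁴⁺ with 10 − 4 = 6 d electrons; t2g^6 e_g^0, CFSE = -2.4Δₒ.
II: Ni is in group 10, so Ni²⁺ is d⁸ (10 − 2 = 8); Tetrahedral splitting is small, so the complex is high-spin; e⁴ t₂⁴, CFSE = -0.8Δₜ ≈ -0.36Δₒ.
So I has the larger |CFSE|.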